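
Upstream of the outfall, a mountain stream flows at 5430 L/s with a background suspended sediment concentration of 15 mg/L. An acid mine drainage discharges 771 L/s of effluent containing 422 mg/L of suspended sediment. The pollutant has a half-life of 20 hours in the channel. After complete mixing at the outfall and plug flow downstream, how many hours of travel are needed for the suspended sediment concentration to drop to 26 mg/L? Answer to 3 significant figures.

26.7 h

Mixed concentration C = ΣQC/ΣQ = (5430·15.00 + 771.0·422.0) / 6201 = 406800/6201 = 65.60 mg/L.
Half-life 20 h → k = ln 2 / 20 = 0.03466 h⁻¹ = 0.8318 d⁻¹.
65.60·exp(−k·t) = 26 → t = ln(65.60/26)/k = 96140 s = 26.71 h.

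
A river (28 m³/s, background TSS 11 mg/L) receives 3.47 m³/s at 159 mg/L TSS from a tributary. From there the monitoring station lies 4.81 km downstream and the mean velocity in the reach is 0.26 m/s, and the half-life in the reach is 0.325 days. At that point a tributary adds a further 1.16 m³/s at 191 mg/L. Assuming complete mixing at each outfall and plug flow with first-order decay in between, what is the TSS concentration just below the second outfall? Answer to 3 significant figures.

23.5 mg/L

Conservation of mass: C = (28.00·11.00 + 3.470·159.0) / 31.47 = 859.7/31.47 = 27.32 mg/L; combined flow 31.47 m³/s.
Travel time t = 4.81·1000 / 0.26 = 18500 s = 5.139 h.
Half-life 0.325 d → k = ln 2 / 0.325 = 2.133 d⁻¹.
After decay, C = 27.32 × e^(−kt) = 27.32 × 0.6334 = 17.30 mg/L.
Second outfall: C = (31.47·17.30 + 1.160·191.0)/32.63 = 23.48 mg/L.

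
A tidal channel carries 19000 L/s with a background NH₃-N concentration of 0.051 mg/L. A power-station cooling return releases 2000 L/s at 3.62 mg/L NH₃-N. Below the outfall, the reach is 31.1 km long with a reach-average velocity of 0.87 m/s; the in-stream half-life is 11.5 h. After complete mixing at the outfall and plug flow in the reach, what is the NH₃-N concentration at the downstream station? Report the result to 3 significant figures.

0.215 mg/L

After mixing, C = (19000·0.05100 + 2000·3.620) / 21000 = 8209/21000 = 0.3909 mg/L.
Travel time t = 31.1·1000 / 0.87 = 35750 s = 9.930 h.
Half-life 11.5 h → k = ln 2 / 11.5 = 0.06027 h⁻¹ = 1.447 d⁻¹.
Applying C = C₀e^(−kt): 0.3909 × 0.5496 = 0.2149 mg/L.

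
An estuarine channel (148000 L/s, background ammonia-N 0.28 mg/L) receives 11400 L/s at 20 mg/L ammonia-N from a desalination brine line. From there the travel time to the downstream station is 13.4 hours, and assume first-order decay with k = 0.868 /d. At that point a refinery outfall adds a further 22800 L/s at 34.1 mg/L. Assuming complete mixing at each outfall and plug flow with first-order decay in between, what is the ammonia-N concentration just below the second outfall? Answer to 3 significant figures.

Mass balance: C = (148000·0.2800 + 11400·20.00) / 159400 = 269400/159400 = 1.690 mg/L; combined flow 159400 L/s.
After decay, C = 1.690 × e^(−kt) = 1.690 × 0.6159 = 1.041 mg/L.
At the second outfall, C = (159400·1.041 + 22800·34.10) / (159400 + 22800) = 5.178 mg/L.

5.18 mg/L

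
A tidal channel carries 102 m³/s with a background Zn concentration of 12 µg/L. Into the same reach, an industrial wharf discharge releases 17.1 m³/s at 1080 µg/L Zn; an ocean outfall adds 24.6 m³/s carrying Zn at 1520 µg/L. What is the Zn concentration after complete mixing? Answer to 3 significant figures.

397 µg/L

Conservation of mass: C = (102.0·12.00 + 17.10·1080 + 24.60·1520) / 143.7 = 57080/143.7 = 397.2 µg/L.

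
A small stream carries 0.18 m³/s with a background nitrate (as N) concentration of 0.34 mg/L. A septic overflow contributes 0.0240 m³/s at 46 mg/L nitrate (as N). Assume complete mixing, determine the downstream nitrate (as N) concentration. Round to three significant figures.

Mixed concentration C = ΣQC/ΣQ = (0.1800·0.3400 + 0.02400·46.00) / 0.2040 = 1.165/0.2040 = 5.712 mg/L.

5.71 mg/L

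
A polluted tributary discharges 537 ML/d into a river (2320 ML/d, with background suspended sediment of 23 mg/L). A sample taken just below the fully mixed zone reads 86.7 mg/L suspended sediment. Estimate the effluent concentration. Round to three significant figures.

362 mg/L

Mass balance: 2320·23.00 + 537.0·Cₑ = 2857·86.70
→ Cₑ = (2857·86.70 − 2320·23.00) / 537.0 = 361.9 mg/L.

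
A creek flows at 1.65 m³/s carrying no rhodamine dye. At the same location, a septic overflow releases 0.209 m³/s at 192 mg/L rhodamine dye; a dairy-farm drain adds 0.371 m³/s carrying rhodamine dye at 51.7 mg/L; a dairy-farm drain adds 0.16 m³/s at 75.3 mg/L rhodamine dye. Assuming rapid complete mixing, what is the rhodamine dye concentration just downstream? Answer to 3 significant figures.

29.9 mg/L

Conservation of mass: C = (1.650·0 + 0.2090·192.0 + 0.3710·51.70 + 0.1600·75.30) / 2.390 = 71.36/2.390 = 29.86 mg/L.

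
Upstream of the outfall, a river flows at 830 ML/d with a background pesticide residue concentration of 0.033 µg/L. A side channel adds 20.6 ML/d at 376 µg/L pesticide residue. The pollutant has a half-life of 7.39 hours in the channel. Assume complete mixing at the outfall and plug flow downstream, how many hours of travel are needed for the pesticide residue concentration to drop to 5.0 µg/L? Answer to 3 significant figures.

Flow-weighted average: C = (830.0·0.03300 + 20.60·376.0) / 850.6 = 7773/850.6 = 9.138 µg/L.
Half-life 7.39 h → k = ln 2 / 7.39 = 0.09380 h⁻¹ = 2.251 d⁻¹.
9.138·exp(−k·t) = 5.0 → t = ln(9.138/5.0)/k = 23150 s = 6.429 h.

6.43 h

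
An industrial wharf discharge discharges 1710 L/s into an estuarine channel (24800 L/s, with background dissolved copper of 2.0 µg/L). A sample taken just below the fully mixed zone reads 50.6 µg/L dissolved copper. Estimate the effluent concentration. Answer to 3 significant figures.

Mass balance: 24800·2.000 + 1710·Cₑ = 26510·50.60
→ Cₑ = (26510·50.60 − 24800·2.000) / 1710 = 755.4 µg/L.

755 µg/L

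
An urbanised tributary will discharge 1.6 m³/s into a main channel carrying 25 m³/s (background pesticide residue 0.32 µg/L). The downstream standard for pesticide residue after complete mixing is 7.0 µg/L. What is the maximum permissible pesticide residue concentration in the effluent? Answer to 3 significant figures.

111 µg/L

At the limit, (Qr·Cr + Qe·Cₑ)/(Qr + Qe) = 7.0:
Cₑ = (26.60·7.0 − 25.00·0.3200) / 1.600 = 111.4 µg/L.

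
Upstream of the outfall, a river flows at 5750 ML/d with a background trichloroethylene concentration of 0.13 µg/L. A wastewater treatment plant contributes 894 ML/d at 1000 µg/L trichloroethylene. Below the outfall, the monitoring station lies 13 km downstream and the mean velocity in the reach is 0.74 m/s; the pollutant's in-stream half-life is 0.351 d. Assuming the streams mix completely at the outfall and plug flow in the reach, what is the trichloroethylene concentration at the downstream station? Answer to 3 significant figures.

Flow-weighted average: C = (5750·0.1300 + 894.0·1000) / 6644 = 894700/6644 = 134.7 µg/L.
Travel time t = 13·1000 / 0.74 = 17570 s = 4.880 h.
Half-life 0.351 d → k = ln 2 / 0.351 = 1.975 d⁻¹.
First-order decay: C = 134.7·exp(−k·t) = 134.7·0.6693 = 90.13 µg/L.

90.1 µg/L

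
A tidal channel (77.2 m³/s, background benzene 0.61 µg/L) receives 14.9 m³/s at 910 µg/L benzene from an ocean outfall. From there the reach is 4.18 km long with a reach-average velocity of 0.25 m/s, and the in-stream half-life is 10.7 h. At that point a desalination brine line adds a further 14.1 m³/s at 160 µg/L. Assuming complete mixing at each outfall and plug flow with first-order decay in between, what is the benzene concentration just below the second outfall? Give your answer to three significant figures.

116 µg/L

Mixed concentration C = ΣQC/ΣQ = (77.20·0.6100 + 14.90·910.0) / 92.10 = 13610/92.10 = 147.7 µg/L; combined flow 92.10 m³/s.
Travel time t = 4.18·1000 / 0.25 = 16720 s = 4.644 h.
Half-life 10.7 h → k = ln 2 / 10.7 = 0.06478 h⁻¹ = 1.555 d⁻¹.
After decay, C = 147.7 × e^(−kt) = 147.7 × 0.7402 = 109.3 µg/L.
Second outfall: C = (92.10·109.3 + 14.10·160.0)/106.2 = 116.1 µg/L.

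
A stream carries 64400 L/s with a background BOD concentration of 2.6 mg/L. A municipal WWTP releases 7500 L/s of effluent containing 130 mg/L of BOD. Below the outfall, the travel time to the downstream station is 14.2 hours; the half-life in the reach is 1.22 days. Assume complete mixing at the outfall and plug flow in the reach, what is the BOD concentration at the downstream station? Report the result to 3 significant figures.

Conservation of mass: C = (64400·2.600 + 7500·130.0) / 71900 = 1142000/71900 = 15.89 mg/L.
Half-life 1.22 d → k = ln 2 / 1.22 = 0.5682 d⁻¹.
First-order decay: C = 15.89·exp(−k·t) = 15.89·0.7145 = 11.35 mg/L.

11.4 mg/L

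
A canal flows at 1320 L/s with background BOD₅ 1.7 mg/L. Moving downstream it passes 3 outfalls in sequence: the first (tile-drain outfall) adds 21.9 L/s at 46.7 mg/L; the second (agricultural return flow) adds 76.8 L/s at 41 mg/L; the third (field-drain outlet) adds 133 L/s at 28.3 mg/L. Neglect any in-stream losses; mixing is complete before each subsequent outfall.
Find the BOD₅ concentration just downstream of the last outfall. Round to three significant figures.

Below outfall 1: Q → 1342 L/s, C = (1320·1.700 + 21.90·46.70)/1342 = 2.434 mg/L.
Below outfall 2: Q → 1419 L/s, C = (1342·2.434 + 76.80·41.00)/1419 = 4.522 mg/L.
Below outfall 3: Q → 1552 L/s, C = (1419·4.522 + 133.0·28.30)/1552 = 6.560 mg/L.

6.56 mg/L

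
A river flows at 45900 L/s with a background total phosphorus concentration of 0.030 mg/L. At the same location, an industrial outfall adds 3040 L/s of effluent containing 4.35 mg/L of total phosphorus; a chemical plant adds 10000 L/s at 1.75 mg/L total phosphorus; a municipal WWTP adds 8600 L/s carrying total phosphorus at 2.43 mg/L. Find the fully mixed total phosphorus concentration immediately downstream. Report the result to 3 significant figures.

Mass balance: C = (45900·0.03000 + 3040·4.350 + 10000·1.750 + 8600·2.430) / 67540 = 53000/67540 = 0.7847 mg/L.

0.785 mg/L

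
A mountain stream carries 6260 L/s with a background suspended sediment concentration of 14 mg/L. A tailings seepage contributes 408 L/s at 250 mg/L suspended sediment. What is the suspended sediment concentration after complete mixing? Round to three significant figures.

28.4 mg/L

After mixing, C = (6260·14.00 + 408.0·250.0) / 6668 = 189600/6668 = 28.44 mg/L.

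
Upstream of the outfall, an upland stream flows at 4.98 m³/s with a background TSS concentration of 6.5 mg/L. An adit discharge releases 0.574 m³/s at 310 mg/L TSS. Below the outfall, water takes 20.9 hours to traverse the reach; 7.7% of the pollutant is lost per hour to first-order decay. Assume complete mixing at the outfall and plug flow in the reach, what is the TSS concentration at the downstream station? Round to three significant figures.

After mixing, C = (4.980·6.500 + 0.5740·310.0) / 5.554 = 210.3/5.554 = 37.87 mg/L.
7.7%/h lost → k = −ln(1 − 0.077) = 0.08013 h⁻¹.
After decay, C = 37.87 × e^(−kt) = 37.87 × 0.1874 = 7.095 mg/L.

7.10 mg/L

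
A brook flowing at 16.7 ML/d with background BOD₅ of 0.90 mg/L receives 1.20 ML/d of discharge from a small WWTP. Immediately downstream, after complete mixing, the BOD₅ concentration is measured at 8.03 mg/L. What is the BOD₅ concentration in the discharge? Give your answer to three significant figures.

Mass balance: 16.70·0.9000 + 1.200·Cₑ = 17.90·8.030
→ Cₑ = (17.90·8.030 − 16.70·0.9000) / 1.200 = 107.3 mg/L.

107 mg/L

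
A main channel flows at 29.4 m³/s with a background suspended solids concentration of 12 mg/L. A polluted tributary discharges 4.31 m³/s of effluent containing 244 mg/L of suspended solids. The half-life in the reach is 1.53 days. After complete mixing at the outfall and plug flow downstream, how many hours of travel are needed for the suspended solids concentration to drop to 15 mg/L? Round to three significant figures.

54.1 h

Mass balance: C = (29.40·12.00 + 4.310·244.0) / 33.71 = 1404/33.71 = 41.66 mg/L.
Half-life 1.53 d → k = ln 2 / 1.53 = 0.4530 d⁻¹.
41.66·exp(−k·t) = 15 → t = ln(41.66/15)/k = 194800 s = 54.12 h.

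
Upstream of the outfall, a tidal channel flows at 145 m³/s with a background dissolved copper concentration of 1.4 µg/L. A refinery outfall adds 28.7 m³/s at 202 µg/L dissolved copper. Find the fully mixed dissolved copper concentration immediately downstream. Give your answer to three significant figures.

Conservation of mass: C = (145.0·1.400 + 28.70·202.0) / 173.7 = 6000/173.7 = 34.54 µg/L.

34.5 µg/L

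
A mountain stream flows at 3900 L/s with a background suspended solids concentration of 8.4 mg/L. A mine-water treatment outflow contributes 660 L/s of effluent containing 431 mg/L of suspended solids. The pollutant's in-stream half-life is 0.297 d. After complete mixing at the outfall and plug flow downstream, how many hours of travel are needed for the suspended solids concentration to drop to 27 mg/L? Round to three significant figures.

9.73 h

Conservation of mass: C = (3900·8.400 + 660.0·431.0) / 4560 = 317200/4560 = 69.57 mg/L.
Half-life 0.297 d → k = ln 2 / 0.297 = 2.334 d⁻¹.
69.57·exp(−k·t) = 27 → t = ln(69.57/27)/k = 35040 s = 9.733 h.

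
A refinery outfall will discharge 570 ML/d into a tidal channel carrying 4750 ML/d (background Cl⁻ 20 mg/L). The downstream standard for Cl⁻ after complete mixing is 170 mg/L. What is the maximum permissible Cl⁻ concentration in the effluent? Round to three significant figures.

1420 mg/L

At the limit, (Qr·Cr + Qe·Cₑ)/(Qr + Qe) = 170:
Cₑ = (5320·170 − 4750·20.00) / 570.0 = 1420 mg/L.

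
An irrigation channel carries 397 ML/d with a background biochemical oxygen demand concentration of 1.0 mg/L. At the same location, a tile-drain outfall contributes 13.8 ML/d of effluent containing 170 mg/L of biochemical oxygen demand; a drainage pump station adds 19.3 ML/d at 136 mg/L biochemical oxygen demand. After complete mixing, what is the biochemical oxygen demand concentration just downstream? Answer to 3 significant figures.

12.5 mg/L

Conservation of mass: C = (397.0·1.000 + 13.80·170.0 + 19.30·136.0) / 430.1 = 5368/430.1 = 12.48 mg/L.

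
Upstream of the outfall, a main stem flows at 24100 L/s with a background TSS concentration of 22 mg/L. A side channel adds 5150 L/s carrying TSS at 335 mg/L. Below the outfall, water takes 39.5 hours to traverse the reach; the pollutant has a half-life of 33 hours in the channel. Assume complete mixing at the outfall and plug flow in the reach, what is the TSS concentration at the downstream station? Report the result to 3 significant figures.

33.6 mg/L

Mass balance: C = (24100·22.00 + 5150·335.0) / 29250 = 2255000/29250 = 77.11 mg/L.
Half-life 33 h → k = ln 2 / 33 = 0.02100 h⁻¹ = 0.5041 d⁻¹.
First-order decay: C = 77.11·exp(−k·t) = 77.11·0.4362 = 33.63 mg/L.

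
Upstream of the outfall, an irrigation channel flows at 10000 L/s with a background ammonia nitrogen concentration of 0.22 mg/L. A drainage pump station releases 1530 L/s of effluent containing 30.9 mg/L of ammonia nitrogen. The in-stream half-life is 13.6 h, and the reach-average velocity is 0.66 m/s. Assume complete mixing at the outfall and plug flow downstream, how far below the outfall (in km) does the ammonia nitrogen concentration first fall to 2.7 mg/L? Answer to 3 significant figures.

Flow-weighted average: C = (10000·0.2200 + 1530·30.90) / 11530 = 49480/11530 = 4.291 mg/L.
Half-life 13.6 h → k = ln 2 / 13.6 = 0.05097 h⁻¹ = 1.223 d⁻¹.
Set 4.291·exp(−k·t) = 2.7 → t = ln(4.291/2.7)/k = 32730 s = 9.090 h.
Distance = v·t = 0.66·32730 = 21600 m = 21.60 km.

21.6 km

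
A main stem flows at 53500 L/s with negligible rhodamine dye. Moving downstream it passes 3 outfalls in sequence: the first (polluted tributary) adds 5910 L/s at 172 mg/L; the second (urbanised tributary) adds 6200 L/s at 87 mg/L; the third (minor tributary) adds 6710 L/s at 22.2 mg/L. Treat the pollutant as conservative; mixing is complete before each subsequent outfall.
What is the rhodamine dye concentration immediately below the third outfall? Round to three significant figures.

Outfall 1: combined Q = 59410 L/s; C = (53500·0 + 5910·172.0)/59410 = 17.11 mg/L.
Outfall 2: combined Q = 65610 L/s; C = (59410·17.11 + 6200·87.00)/65610 = 23.71 mg/L.
Outfall 3: combined Q = 72320 L/s; C = (65610·23.71 + 6710·22.20)/72320 = 23.57 mg/L.

23.6 mg/L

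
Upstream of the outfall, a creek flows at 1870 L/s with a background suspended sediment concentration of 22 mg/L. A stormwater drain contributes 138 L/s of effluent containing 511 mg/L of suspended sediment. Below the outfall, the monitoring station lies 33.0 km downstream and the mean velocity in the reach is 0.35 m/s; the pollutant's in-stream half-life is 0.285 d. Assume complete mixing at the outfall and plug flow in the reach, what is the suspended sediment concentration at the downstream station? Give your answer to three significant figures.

Mixed concentration C = ΣQC/ΣQ = (1870·22.00 + 138.0·511.0) / 2008 = 111700/2008 = 55.61 mg/L.
Travel time t = 33.0·1000 / 0.35 = 94290 s = 26.19 h.
Half-life 0.285 d → k = ln 2 / 0.285 = 2.432 d⁻¹.
Applying C = C₀e^(−kt): 55.61 × 0.07036 = 3.913 mg/L.

3.91 mg/L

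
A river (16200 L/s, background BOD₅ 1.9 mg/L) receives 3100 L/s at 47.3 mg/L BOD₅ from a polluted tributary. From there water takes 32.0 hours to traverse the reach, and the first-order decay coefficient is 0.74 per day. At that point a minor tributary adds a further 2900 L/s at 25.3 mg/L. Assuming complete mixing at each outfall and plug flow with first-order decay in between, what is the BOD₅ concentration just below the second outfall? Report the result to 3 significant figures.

Flow-weighted average: C = (16200·1.900 + 3100·47.30) / 19300 = 177400/19300 = 9.192 mg/L; combined flow 19300 L/s.
Applying C = C₀e^(−kt): 9.192 × 0.3728 = 3.427 mg/L.
At the second outfall, C = (19300·3.427 + 2900·25.30) / (19300 + 2900) = 6.284 mg/L.

6.28 mg/L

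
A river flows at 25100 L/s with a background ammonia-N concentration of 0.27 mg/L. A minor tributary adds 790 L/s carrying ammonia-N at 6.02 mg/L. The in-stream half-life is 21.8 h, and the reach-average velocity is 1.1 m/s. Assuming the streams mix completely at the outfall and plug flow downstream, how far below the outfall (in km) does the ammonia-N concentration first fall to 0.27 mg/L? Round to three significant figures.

62.4 km

After mixing, C = (25100·0.2700 + 790.0·6.020) / 25890 = 11530/25890 = 0.4455 mg/L.
Half-life 21.8 h → k = ln 2 / 21.8 = 0.03180 h⁻¹ = 0.7631 d⁻¹.
Set 0.4455·exp(−k·t) = 0.27 → t = ln(0.4455/0.27)/k = 56690 s = 15.75 h.
Distance = v·t = 1.1·56690 = 62360 m = 62.36 km.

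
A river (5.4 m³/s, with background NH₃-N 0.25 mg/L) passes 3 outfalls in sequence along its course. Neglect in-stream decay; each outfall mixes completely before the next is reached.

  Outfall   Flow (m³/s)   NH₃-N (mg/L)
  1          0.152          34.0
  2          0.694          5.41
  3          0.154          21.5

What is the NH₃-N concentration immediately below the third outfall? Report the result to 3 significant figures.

Below outfall 1: Q → 5.552 m³/s, C = (5.400·0.2500 + 0.1520·34.00)/5.552 = 1.174 mg/L.
Below outfall 2: Q → 6.246 m³/s, C = (5.552·1.174 + 0.6940·5.410)/6.246 = 1.645 mg/L.
Below outfall 3: Q → 6.400 m³/s, C = (6.246·1.645 + 0.1540·21.50)/6.400 = 2.122 mg/L.

2.12 mg/L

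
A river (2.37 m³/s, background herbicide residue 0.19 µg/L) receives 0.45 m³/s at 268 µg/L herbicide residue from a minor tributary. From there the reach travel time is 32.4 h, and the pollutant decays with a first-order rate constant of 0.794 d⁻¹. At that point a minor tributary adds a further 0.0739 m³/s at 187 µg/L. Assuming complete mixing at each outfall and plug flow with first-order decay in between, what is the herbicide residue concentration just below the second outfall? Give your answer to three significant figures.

Mass balance: C = (2.370·0.1900 + 0.4500·268.0) / 2.820 = 121.1/2.820 = 42.93 µg/L; combined flow 2.820 m³/s.
Applying C = C₀e^(−kt): 42.93 × 0.3424 = 14.70 µg/L.
Second outfall: C = (2.820·14.70 + 0.07390·187.0)/2.894 = 19.10 µg/L.

19.1 µg/L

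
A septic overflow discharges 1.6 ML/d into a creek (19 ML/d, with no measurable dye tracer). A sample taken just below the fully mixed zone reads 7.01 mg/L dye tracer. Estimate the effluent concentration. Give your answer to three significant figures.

Mass balance: 19.00·0 + 1.600·Cₑ = 20.60·7.010
→ Cₑ = (20.60·7.010 − 19.00·0) / 1.600 = 90.25 mg/L.

90.3 mg/L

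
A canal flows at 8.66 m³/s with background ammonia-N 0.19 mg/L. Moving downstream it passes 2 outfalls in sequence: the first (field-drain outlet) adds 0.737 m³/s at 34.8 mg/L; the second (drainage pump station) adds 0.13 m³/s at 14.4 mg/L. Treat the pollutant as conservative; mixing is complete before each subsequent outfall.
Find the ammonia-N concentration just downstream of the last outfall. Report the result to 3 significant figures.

3.06 mg/L

Outfall 1: combined Q = 9.397 m³/s; C = (8.660·0.1900 + 0.7370·34.80)/9.397 = 2.904 mg/L.
Outfall 2: combined Q = 9.527 m³/s; C = (9.397·2.904 + 0.1300·14.40)/9.527 = 3.061 mg/L.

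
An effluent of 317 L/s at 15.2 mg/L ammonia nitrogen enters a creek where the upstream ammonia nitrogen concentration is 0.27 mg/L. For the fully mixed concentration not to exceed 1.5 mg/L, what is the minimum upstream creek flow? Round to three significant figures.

Set C_mix = 1.5: (Q·0.2700 + 317.0·15.20) / (Q + 317.0) = 1.5
→ Q = 317.0·(15.20 − 1.5)/(1.5 − 0.2700) = 3531 L/s.

3530 L/s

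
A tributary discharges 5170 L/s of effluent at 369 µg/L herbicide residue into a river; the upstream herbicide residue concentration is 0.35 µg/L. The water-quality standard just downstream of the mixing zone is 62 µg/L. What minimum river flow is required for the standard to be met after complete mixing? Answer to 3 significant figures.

25700 L/s

Set C_mix = 62: (Q·0.3500 + 5170·369.0) / (Q + 5170) = 62
→ Q = 5170·(369.0 − 62)/(62 − 0.3500) = 25750 L/s.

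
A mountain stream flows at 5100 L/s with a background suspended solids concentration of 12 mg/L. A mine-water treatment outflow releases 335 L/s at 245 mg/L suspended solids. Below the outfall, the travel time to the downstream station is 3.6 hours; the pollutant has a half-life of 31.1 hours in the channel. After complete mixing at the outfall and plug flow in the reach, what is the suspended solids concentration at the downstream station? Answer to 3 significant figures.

Flow-weighted average: C = (5100·12.00 + 335.0·245.0) / 5435 = 143300/5435 = 26.36 mg/L.
Half-life 31.1 h → k = ln 2 / 31.1 = 0.02229 h⁻¹ = 0.5349 d⁻¹.
Decay over the reach: 26.36·exp(−kt) = 26.36·0.9229 = 24.33 mg/L.

24.3 mg/L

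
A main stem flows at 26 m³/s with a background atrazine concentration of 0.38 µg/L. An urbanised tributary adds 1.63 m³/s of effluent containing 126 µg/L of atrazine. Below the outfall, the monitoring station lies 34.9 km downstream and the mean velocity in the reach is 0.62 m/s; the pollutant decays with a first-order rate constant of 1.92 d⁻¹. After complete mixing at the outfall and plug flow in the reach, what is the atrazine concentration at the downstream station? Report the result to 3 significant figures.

2.23 µg/L

Mixed concentration C = ΣQC/ΣQ = (26.00·0.3800 + 1.630·126.0) / 27.63 = 215.3/27.63 = 7.791 µg/L.
Travel time t = 34.9·1000 / 0.62 = 56290 s = 15.64 h.
Decay over the reach: 7.791·exp(−kt) = 7.791·0.2862 = 2.230 µg/L.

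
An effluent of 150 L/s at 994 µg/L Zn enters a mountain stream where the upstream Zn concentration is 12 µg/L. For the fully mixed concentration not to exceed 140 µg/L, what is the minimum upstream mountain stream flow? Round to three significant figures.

Set C_mix = 140: (Q·12.00 + 150.0·994.0) / (Q + 150.0) = 140
→ Q = 150.0·(994.0 − 140)/(140 − 12.00) = 1001 L/s.

1000 L/s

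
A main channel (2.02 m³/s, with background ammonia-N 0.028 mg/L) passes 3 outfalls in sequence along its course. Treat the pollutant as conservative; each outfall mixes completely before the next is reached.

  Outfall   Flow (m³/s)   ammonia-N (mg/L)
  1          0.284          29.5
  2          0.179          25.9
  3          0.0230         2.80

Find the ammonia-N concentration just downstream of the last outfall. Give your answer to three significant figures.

5.24 mg/L

Outfall 1: combined Q = 2.304 m³/s; C = (2.020·0.02800 + 0.2840·29.50)/2.304 = 3.661 mg/L.
Outfall 2: combined Q = 2.483 m³/s; C = (2.304·3.661 + 0.1790·25.90)/2.483 = 5.264 mg/L.
Outfall 3: combined Q = 2.506 m³/s; C = (2.483·5.264 + 0.02300·2.800)/2.506 = 5.241 mg/L.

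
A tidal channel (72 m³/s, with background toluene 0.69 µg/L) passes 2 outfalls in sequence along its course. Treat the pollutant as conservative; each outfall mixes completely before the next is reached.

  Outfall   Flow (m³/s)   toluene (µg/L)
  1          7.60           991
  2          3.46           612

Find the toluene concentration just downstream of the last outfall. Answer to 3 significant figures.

117 µg/L

Below outfall 1: Q → 79.60 m³/s, C = (72.00·0.6900 + 7.600·991.0)/79.60 = 95.24 µg/L.
Below outfall 2: Q → 83.06 m³/s, C = (79.60·95.24 + 3.460·612.0)/83.06 = 116.8 µg/L.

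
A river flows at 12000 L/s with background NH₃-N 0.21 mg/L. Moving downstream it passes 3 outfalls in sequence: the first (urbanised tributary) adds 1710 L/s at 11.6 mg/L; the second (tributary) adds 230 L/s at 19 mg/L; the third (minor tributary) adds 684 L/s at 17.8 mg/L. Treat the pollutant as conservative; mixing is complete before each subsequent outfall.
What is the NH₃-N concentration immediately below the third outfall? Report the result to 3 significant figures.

Below outfall 1: Q → 13710 L/s, C = (12000·0.2100 + 1710·11.60)/13710 = 1.631 mg/L.
Below outfall 2: Q → 13940 L/s, C = (13710·1.631 + 230.0·19.00)/13940 = 1.917 mg/L.
Below outfall 3: Q → 14620 L/s, C = (13940·1.917 + 684.0·17.80)/14620 = 2.660 mg/L.

2.66 mg/L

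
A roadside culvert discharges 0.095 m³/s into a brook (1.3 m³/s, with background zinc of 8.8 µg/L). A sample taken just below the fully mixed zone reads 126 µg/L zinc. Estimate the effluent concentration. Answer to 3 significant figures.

1730 µg/L

Mass balance: 1.300·8.800 + 0.09500·Cₑ = 1.395·126.0
→ Cₑ = (1.395·126.0 − 1.300·8.800) / 0.09500 = 1730 µg/L.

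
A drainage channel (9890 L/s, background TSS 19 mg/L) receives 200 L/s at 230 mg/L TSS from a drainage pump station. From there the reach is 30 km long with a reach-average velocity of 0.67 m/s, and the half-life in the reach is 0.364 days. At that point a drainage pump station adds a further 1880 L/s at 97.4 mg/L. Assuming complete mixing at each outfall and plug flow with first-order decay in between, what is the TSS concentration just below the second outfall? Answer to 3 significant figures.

22.6 mg/L

Flow-weighted average: C = (9890·19.00 + 200.0·230.0) / 10090 = 233900/10090 = 23.18 mg/L; combined flow 10090 L/s.
Travel time t = 30·1000 / 0.67 = 44780 s = 12.44 h.
Half-life 0.364 d → k = ln 2 / 0.364 = 1.904 d⁻¹.
Decay over the reach: 23.18·exp(−kt) = 23.18·0.3727 = 8.641 mg/L.
At the second outfall, C = (10090·8.641 + 1880·97.40) / (10090 + 1880) = 22.58 mg/L.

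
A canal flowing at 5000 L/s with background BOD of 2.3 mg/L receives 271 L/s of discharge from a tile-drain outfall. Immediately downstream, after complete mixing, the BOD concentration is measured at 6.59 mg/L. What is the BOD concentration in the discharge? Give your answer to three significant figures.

85.7 mg/L

Mass balance: 5000·2.300 + 271.0·Cₑ = 5271·6.590
→ Cₑ = (5271·6.590 − 5000·2.300) / 271.0 = 85.74 mg/L.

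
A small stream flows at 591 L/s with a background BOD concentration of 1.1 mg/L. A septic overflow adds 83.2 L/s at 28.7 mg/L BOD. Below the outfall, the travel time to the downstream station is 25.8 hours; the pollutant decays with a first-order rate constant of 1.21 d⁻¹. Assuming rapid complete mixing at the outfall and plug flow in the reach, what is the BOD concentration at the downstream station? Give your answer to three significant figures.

1.23 mg/L

Conservation of mass: C = (591.0·1.100 + 83.20·28.70) / 674.2 = 3038/674.2 = 4.506 mg/L.
After decay, C = 4.506 × e^(−kt) = 4.506 × 0.2723 = 1.227 mg/L.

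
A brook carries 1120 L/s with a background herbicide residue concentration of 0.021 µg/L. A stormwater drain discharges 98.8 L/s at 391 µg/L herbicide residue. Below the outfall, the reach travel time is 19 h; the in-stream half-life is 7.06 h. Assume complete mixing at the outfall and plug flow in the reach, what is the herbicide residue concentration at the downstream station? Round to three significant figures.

Conservation of mass: C = (1120·0.02100 + 98.80·391.0) / 1219 = 38650/1219 = 31.72 µg/L.
Half-life 7.06 h → k = ln 2 / 7.06 = 0.09818 h⁻¹ = 2.356 d⁻¹.
First-order decay: C = 31.72·exp(−k·t) = 31.72·0.1548 = 4.911 µg/L.

4.91 µg/L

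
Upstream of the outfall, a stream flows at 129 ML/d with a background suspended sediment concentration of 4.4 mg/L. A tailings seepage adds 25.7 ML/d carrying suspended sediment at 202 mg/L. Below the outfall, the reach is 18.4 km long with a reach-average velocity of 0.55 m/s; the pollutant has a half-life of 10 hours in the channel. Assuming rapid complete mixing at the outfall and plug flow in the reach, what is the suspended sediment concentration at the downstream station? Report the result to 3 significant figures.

Mass balance: C = (129.0·4.400 + 25.70·202.0) / 154.7 = 5759/154.7 = 37.23 mg/L.
Travel time t = 18.4·1000 / 0.55 = 33450 s = 9.293 h.
Half-life 10 h → k = ln 2 / 10 = 0.06931 h⁻¹ = 1.664 d⁻¹.
After decay, C = 37.23 × e^(−kt) = 37.23 × 0.5251 = 19.55 mg/L.

19.5 mg/L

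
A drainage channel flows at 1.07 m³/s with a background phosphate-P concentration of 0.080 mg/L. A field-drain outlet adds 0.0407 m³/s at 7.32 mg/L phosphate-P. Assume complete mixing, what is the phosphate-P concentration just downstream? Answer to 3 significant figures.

0.345 mg/L

Flow-weighted average: C = (1.070·0.08000 + 0.04070·7.320) / 1.111 = 0.3835/1.111 = 0.3453 mg/L.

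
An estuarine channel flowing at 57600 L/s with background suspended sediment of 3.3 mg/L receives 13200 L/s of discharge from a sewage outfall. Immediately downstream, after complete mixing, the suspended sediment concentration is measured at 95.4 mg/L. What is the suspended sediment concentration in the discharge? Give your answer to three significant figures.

497 mg/L

Mass balance: 57600·3.300 + 13200·Cₑ = 70800·95.40
→ Cₑ = (70800·95.40 − 57600·3.300) / 13200 = 497.3 mg/L.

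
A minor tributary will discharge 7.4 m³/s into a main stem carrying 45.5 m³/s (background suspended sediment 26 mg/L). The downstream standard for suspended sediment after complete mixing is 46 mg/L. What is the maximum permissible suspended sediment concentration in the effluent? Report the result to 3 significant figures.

169 mg/L

At the limit, (Qr·Cr + Qe·Cₑ)/(Qr + Qe) = 46:
Cₑ = (52.90·46 − 45.50·26.00) / 7.400 = 169.0 mg/L.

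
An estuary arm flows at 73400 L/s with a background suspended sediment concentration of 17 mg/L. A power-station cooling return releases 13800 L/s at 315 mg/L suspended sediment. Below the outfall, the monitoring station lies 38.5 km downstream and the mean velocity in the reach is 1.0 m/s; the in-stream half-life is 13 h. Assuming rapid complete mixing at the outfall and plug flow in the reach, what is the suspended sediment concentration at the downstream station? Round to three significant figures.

Flow-weighted average: C = (73400·17.00 + 13800·315.0) / 87200 = 5595000/87200 = 64.16 mg/L.
Travel time t = 38.5·1000 / 1.0 = 38500 s = 10.69 h.
Half-life 13 h → k = ln 2 / 13 = 0.05332 h⁻¹ = 1.280 d⁻¹.
Applying C = C₀e^(−kt): 64.16 × 0.5654 = 36.28 mg/L.

36.3 mg/L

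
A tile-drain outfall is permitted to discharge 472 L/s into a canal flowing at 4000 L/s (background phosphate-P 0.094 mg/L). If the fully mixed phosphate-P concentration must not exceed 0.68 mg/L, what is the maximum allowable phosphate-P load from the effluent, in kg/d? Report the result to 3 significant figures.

230 kg/d

Mass balance at the limit: 4000·0.09400 + 472.0·Cₑ = 4472·0.68 → Cₑ = 5.646 mg/L.
472.0 L/s = 0.4720 m³/s. Load = 0.4720 m³/s × 5.646 g/m³ × 86 400 s/d = 230.3 kg/d.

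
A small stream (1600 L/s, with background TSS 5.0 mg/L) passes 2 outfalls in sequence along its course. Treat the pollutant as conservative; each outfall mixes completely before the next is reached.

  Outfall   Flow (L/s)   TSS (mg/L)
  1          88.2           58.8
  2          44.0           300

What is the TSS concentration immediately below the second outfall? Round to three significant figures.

15.2 mg/L

Below outfall 1: Q → 1688 L/s, C = (1600·5.000 + 88.20·58.80)/1688 = 7.811 mg/L.
Below outfall 2: Q → 1732 L/s, C = (1688·7.811 + 44.00·300.0)/1732 = 15.23 mg/L.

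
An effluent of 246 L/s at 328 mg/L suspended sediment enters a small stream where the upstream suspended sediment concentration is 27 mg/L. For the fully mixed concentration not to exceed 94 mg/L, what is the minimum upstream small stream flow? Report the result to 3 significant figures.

859 L/s

Set C_mix = 94: (Q·27.00 + 246.0·328.0) / (Q + 246.0) = 94
→ Q = 246.0·(328.0 − 94)/(94 − 27.00) = 859.2 L/s.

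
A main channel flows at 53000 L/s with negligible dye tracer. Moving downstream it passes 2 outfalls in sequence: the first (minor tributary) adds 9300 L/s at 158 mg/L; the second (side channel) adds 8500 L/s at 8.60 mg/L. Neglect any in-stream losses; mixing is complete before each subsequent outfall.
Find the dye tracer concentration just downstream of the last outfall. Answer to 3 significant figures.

21.8 mg/L

Outfall 1: combined Q = 62300 L/s; C = (53000·0 + 9300·158.0)/62300 = 23.59 mg/L.
Outfall 2: combined Q = 70800 L/s; C = (62300·23.59 + 8500·8.600)/70800 = 21.79 mg/L.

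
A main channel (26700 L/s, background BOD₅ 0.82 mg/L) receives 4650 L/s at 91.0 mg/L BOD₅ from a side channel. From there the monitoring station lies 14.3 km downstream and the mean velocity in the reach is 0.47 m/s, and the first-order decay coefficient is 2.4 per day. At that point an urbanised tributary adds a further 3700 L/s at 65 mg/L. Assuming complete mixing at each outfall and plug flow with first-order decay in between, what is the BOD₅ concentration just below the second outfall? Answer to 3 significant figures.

12.3 mg/L

Mixed concentration C = ΣQC/ΣQ = (26700·0.8200 + 4650·91.00) / 31350 = 445000/31350 = 14.20 mg/L; combined flow 31350 L/s.
Travel time t = 14.3·1000 / 0.47 = 30430 s = 8.452 h.
First-order decay: C = 14.20·exp(−k·t) = 14.20·0.4295 = 6.097 mg/L.
At the second outfall, C = (31350·6.097 + 3700·65.00) / (31350 + 3700) = 12.32 mg/L.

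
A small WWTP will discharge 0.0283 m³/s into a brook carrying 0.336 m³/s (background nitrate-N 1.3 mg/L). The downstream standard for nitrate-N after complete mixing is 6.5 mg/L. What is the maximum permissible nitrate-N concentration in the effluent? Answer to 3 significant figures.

68.2 mg/L

At the limit, (Qr·Cr + Qe·Cₑ)/(Qr + Qe) = 6.5:
Cₑ = (0.3643·6.5 − 0.3360·1.300) / 0.02830 = 68.24 mg/L.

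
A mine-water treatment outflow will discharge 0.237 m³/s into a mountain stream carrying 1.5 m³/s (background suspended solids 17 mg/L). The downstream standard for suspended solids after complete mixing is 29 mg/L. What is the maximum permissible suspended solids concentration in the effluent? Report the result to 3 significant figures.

At the limit, (Qr·Cr + Qe·Cₑ)/(Qr + Qe) = 29:
Cₑ = (1.737·29 − 1.500·17.00) / 0.2370 = 104.9 mg/L.

105 mg/L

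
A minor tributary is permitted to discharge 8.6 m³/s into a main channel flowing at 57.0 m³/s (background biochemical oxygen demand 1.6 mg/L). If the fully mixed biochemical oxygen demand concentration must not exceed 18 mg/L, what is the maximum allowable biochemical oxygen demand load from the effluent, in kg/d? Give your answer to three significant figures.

94100 kg/d

Mass balance at the limit: 57.00·1.600 + 8.600·Cₑ = 65.60·18 → Cₑ = 126.7 mg/L.
Load = 8.600 m³/s × 126.7 g/m³ × 86 400 s/d = 94140 kg/d.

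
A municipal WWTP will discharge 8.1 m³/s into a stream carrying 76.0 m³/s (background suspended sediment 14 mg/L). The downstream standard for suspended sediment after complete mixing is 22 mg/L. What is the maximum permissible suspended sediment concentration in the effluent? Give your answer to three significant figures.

At the limit, (Qr·Cr + Qe·Cₑ)/(Qr + Qe) = 22:
Cₑ = (84.10·22 − 76.00·14.00) / 8.100 = 97.06 mg/L.

97.1 mg/L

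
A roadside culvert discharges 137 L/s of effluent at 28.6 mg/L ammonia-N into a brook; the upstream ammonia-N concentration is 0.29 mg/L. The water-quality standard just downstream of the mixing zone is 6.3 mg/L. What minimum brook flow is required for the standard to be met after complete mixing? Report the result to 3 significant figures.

508 L/s

Set C_mix = 6.3: (Q·0.2900 + 137.0·28.60) / (Q + 137.0) = 6.3
→ Q = 137.0·(28.60 − 6.3)/(6.3 − 0.2900) = 508.3 L/s.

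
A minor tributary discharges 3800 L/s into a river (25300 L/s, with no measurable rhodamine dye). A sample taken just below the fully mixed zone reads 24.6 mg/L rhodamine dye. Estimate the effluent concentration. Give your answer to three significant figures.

188 mg/L

Mass balance: 25300·0 + 3800·Cₑ = 29100·24.60
→ Cₑ = (29100·24.60 − 25300·0) / 3800 = 188.4 mg/L.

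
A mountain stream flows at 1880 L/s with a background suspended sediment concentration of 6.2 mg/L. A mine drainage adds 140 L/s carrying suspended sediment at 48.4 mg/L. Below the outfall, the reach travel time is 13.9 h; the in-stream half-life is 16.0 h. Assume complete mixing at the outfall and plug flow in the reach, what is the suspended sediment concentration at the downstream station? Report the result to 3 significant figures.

5.00 mg/L

Mass balance: C = (1880·6.200 + 140.0·48.40) / 2020 = 18430/2020 = 9.125 mg/L.
Half-life 16.0 h → k = ln 2 / 16.0 = 0.04332 h⁻¹ = 1.040 d⁻¹.
First-order decay: C = 9.125·exp(−k·t) = 9.125·0.5476 = 4.997 mg/L.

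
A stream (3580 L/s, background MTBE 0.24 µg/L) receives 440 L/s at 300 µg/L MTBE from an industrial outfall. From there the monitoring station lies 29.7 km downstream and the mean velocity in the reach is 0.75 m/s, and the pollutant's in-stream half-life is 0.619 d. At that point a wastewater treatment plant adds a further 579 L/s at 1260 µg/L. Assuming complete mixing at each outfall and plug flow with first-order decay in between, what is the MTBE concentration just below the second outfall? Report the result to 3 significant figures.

Mixed concentration C = ΣQC/ΣQ = (3580·0.2400 + 440.0·300.0) / 4020 = 132900/4020 = 33.05 µg/L; combined flow 4020 L/s.
Travel time t = 29.7·1000 / 0.75 = 39600 s = 11.00 h.
Half-life 0.619 d → k = ln 2 / 0.619 = 1.120 d⁻¹.
After decay, C = 33.05 × e^(−kt) = 33.05 × 0.5986 = 19.78 µg/L.
Second outfall: C = (4020·19.78 + 579.0·1260)/4599 = 175.9 µg/L.

176 µg/L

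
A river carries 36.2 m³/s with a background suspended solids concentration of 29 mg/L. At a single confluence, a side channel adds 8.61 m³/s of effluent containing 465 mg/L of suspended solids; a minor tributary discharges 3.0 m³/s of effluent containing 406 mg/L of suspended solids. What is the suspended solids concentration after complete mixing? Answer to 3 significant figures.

131 mg/L

Mass balance: C = (36.20·29.00 + 8.610·465.0 + 3.000·406.0) / 47.81 = 6271/47.81 = 131.2 mg/L.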